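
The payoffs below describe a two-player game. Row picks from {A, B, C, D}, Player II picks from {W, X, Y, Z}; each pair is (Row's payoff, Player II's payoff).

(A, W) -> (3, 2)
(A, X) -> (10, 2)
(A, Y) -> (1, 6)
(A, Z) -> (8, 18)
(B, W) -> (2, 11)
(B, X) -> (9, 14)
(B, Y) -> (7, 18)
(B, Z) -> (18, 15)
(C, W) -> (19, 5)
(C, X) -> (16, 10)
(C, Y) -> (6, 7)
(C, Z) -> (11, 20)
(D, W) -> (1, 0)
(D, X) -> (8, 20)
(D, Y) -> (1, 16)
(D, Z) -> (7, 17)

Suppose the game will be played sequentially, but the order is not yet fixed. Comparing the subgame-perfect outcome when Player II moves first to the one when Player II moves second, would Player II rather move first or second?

If Row leads: Player II's best replies are A→Z, B→Y, C→Z, D→X; Row's induced payoffs 8, 7, 11, 8; outcome (C, Z), payoffs (11, 20).
If Player II leads: Row's best replies are W→C, X→C, Y→B, Z→B; Player II's induced payoffs 5, 10, 18, 15; outcome (B, Y), payoffs (7, 18).
Player II gets 18 moving first and 20 moving second, so Player II prefers to move second.

second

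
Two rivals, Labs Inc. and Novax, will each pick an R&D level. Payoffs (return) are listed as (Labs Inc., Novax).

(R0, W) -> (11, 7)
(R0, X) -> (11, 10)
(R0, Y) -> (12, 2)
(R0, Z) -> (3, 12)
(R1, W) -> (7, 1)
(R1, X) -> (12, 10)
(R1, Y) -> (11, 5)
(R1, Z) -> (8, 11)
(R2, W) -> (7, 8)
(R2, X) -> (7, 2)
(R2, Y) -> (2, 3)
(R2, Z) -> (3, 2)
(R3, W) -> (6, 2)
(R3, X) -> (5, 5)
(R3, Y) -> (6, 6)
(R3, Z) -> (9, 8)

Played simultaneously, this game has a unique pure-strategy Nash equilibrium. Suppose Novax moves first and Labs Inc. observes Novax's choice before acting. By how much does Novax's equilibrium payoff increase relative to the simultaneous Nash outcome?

Work backward from Labs Inc.'s decision.
- W: Labs Inc. compares 11, 7, 7, 6 and picks R0; Novax would get 7.
- X: Labs Inc. compares 11, 12, 7, 5 and picks R1; Novax would get 10.
- Y: Labs Inc. compares 12, 11, 2, 6 and picks R0; Novax would get 2.
- Z: Labs Inc. compares 3, 8, 3, 9 and picks R3; Novax would get 8.
Maximizing over 7, 10, 2, 8, Novax chooses X. Subgame-perfect outcome: (R1, X) with payoffs (12, 10).
For the simultaneous game, intersect best replies.
Labs Inc.'s best replies: W→R0; X→R1; Y→R0; Z→R3.
Novax's best replies: R0→Z; R1→Z; R2→W; R3→Z.
The unique mutual best reply is (R3, Z), giving (9, 8).
Novax's commitment gain: 10 − 8 = 2.

2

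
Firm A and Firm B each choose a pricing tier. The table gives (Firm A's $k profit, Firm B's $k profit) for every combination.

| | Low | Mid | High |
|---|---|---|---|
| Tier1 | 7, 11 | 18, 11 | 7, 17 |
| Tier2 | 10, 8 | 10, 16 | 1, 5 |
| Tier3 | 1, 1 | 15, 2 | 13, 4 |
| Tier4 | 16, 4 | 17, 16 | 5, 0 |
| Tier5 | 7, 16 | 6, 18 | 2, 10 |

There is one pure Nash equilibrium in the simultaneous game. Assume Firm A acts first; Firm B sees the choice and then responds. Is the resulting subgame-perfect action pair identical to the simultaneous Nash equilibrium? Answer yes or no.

Work backward from Firm B's decision.
- Tier1 → Firm B plays High (best of 11, 11, 17); Firm A gets 7.
- Tier2 → Firm B plays Mid (best of 8, 16, 5); Firm A gets 10.
- Tier3 → Firm B plays High (best of 1, 2, 4); Firm A gets 13.
- Tier4 → Firm B plays Mid (best of 4, 16, 0); Firm A gets 17.
- Tier5 → Firm B plays Mid (best of 16, 18, 10); Firm A gets 6.
Maximizing over 7, 10, 13, 17, 6, Firm A chooses Tier4. Subgame-perfect outcome: (Tier4, Mid) with payoffs (17, 16).
Under simultaneous play:
Firm A's best replies: Low→Tier4; Mid→Tier1; High→Tier3.
Firm B's best replies: Tier1→High; Tier2→Mid; Tier3→High; Tier4→Mid; Tier5→Mid.
Only (Tier3, High) has each player best-responding; Nash payoffs (13, 4).
Sequential outcome (Tier4, Mid) differs from the Nash profile (Tier3, High).

no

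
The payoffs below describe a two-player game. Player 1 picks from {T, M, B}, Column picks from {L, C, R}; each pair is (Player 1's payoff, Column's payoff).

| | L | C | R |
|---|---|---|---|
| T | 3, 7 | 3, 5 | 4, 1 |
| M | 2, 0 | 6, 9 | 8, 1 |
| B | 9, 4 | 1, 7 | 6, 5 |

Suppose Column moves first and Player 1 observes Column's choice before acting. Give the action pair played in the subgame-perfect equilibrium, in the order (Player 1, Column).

(M, C)

Solve by backward induction (Column leads).
- L → Player 1 plays B (best of 3, 2, 9); Column gets 4.
- C → Player 1 plays M (best of 3, 6, 1); Column gets 9.
- R → Player 1 plays M (best of 4, 8, 6); Column gets 1.
Maximizing over 4, 9, 1, Column chooses C. Subgame-perfect outcome: (M, C) with payoffs (6, 9).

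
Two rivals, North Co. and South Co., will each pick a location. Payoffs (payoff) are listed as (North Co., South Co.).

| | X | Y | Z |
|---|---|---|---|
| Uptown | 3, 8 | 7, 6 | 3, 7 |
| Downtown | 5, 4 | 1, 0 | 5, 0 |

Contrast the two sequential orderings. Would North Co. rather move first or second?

second

If North Co. leads: South Co.'s best replies are Uptown→X, Downtown→X; North Co.'s induced payoffs 3, 5; outcome (Downtown, X), payoffs (5, 4).
If South Co. leads: North Co.'s best replies are X→Downtown, Y→Uptown, Z→Downtown; South Co.'s induced payoffs 4, 6, 0; outcome (Uptown, Y), payoffs (7, 6).
North Co. gets 5 moving first and 7 moving second, so North Co. prefers to move second.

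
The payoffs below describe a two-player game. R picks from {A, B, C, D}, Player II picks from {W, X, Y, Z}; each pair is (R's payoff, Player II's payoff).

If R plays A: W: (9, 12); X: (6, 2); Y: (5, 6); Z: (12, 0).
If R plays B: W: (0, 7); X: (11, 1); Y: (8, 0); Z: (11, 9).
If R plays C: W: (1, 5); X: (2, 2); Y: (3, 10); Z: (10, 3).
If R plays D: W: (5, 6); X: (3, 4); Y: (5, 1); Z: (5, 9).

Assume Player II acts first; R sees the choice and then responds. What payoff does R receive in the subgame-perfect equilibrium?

Solve by backward induction (Player II leads).
- W: R compares 9, 0, 1, 5 and picks A; Player II would get 12.
- X: R compares 6, 11, 2, 3 and picks B; Player II would get 1.
- Y: R compares 5, 8, 3, 5 and picks B; Player II would get 0.
- Z: R compares 12, 11, 10, 5 and picks A; Player II would get 0.
Maximizing over 12, 1, 0, 0, Player II chooses W. Subgame-perfect outcome: (A, W) with payoffs (9, 12).

9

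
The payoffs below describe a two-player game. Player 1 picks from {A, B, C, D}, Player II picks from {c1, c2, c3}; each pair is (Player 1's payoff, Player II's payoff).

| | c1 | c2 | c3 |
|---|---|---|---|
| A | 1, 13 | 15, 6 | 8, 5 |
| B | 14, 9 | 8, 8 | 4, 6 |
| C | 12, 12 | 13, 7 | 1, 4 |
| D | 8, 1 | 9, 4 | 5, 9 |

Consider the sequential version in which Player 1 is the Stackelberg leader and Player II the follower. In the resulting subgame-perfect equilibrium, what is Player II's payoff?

9

Solve by backward induction (Player 1 leads).
- A: BR = c1, leader payoff 1.
- B: BR = c1, leader payoff 14.
- C: BR = c1, leader payoff 12.
- D: BR = c3, leader payoff 5.
Player 1's induced payoffs are 1, 14, 12, 5, so Player 1 commits to B. Subgame-perfect outcome: (B, c1) with payoffs (14, 9).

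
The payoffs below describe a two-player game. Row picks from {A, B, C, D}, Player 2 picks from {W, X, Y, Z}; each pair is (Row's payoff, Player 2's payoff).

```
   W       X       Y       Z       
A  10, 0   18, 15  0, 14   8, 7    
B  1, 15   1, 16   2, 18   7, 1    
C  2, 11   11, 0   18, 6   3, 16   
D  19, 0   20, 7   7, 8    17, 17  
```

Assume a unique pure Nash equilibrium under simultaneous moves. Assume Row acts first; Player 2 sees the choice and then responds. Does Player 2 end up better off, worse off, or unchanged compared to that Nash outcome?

Work backward from Player 2's decision.
- A: BR = X, leader payoff 18.
- B: BR = Y, leader payoff 2.
- C: BR = Z, leader payoff 3.
- D: BR = Z, leader payoff 17.
Row's induced payoffs are 18, 2, 3, 17, so Row commits to A. Subgame-perfect outcome: (A, X) with payoffs (18, 15).
For the simultaneous game, intersect best replies.
Row's best replies: W→D; X→D; Y→C; Z→D.
Player 2's best replies: A→X; B→Y; C→Z; D→Z.
The unique mutual best reply is (D, Z), giving (17, 17).
Player 2 earns 15 sequentially versus 17 at the Nash outcome: worse off.

worse off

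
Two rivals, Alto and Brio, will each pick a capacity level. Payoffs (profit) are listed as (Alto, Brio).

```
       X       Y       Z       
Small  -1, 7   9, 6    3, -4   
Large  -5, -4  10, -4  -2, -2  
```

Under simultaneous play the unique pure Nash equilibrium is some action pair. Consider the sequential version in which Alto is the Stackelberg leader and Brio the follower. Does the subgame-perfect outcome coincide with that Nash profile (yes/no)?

yes

Brio best-responds to each possible Alto move:
- Small → Brio plays X (best of 7, 6, -4); Alto gets -1.
- Large → Brio plays Z (best of -4, -4, -2); Alto gets -2.
Among -1, -2, the best is -1 at Small. Subgame-perfect outcome: (Small, X) with payoffs (-1, 7).
Under simultaneous play:
Alto's best replies: X→Small; Y→Large; Z→Small.
Brio's best replies: Small→X; Large→Z.
The unique mutual best reply is (Small, X), giving (-1, 7).
Sequential outcome (Small, X) coincides with the Nash profile (Small, X).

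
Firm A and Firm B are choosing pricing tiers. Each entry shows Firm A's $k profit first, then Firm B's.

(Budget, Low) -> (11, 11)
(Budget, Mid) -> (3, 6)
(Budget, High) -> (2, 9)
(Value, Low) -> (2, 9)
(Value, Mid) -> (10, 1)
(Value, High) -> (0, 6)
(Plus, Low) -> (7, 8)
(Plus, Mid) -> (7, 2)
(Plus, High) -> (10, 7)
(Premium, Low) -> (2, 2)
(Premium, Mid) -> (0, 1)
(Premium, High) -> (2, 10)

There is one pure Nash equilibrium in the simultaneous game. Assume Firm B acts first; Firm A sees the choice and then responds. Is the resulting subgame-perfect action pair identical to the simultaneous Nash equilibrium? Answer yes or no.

yes

Work backward from Firm A's decision.
- Low → Firm A plays Budget (best of 11, 2, 7, 2); Firm B gets 11.
- Mid → Firm A plays Value (best of 3, 10, 7, 0); Firm B gets 1.
- High → Firm A plays Plus (best of 2, 0, 10, 2); Firm B gets 7.
Firm B's induced payoffs are 11, 1, 7, so Firm B commits to Low. Subgame-perfect outcome: (Budget, Low) with payoffs (11, 11).
Now find the simultaneous Nash equilibrium.
Firm A's best replies: Low→Budget; Mid→Value; High→Plus.
Firm B's best replies: Budget→Low; Value→Low; Plus→Low; Premium→High.
The unique mutual best reply is (Budget, Low), giving (11, 11).
Sequential outcome (Budget, Low) coincides with the Nash profile (Budget, Low).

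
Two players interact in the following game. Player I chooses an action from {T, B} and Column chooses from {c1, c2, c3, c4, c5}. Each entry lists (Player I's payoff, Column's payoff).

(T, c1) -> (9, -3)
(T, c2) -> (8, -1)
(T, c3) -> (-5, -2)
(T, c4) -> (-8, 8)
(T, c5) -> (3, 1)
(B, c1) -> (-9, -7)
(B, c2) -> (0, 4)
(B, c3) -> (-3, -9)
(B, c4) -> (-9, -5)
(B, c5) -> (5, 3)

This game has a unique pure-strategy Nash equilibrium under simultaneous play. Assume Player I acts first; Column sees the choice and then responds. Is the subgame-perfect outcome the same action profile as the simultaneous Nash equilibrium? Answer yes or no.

Backward induction with Player I moving first.
- T: Column compares -3, -1, -2, 8, 1 and picks c4; Player I would get -8.
- B: Column compares -7, 4, -9, -5, 3 and picks c2; Player I would get 0.
Among -8, 0, the best is 0 at B. Subgame-perfect outcome: (B, c2) with payoffs (0, 4).
Now find the simultaneous Nash equilibrium.
Player I's best replies: c1→T; c2→T; c3→B; c4→T; c5→B.
Column's best replies: T→c4; B→c2.
Only (T, c4) has each player best-responding; Nash payoffs (-8, 8).
Sequential outcome (B, c2) differs from the Nash profile (T, c4).

no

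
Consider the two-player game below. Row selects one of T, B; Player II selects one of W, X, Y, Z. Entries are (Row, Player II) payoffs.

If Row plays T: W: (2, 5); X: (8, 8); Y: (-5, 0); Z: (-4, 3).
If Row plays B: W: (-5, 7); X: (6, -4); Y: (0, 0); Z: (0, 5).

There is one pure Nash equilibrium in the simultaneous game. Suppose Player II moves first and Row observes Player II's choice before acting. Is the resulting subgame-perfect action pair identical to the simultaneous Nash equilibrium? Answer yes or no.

yes

Row best-responds to each possible Player II move:
- W: Row compares 2, -5 and picks T; Player II would get 5.
- X: Row compares 8, 6 and picks T; Player II would get 8.
- Y: Row compares -5, 0 and picks B; Player II would get 0.
- Z: Row compares -4, 0 and picks B; Player II would get 5.
Maximizing over 5, 8, 0, 5, Player II chooses X. Subgame-perfect outcome: (T, X) with payoffs (8, 8).
Under simultaneous play:
Row's best replies: W→T; X→T; Y→B; Z→B.
Player II's best replies: T→X; B→W.
The unique mutual best reply is (T, X), giving (8, 8).
Sequential outcome (T, X) coincides with the Nash profile (T, X).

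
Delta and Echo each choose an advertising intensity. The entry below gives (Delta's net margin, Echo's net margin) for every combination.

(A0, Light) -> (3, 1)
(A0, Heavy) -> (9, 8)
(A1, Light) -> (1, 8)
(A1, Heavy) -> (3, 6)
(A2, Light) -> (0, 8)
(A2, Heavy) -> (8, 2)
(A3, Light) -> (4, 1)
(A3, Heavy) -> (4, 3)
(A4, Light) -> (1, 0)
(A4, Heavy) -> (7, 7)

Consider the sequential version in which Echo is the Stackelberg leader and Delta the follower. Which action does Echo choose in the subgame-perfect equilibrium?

Heavy

Work backward from Delta's decision.
- Light: Delta compares 3, 1, 0, 4, 1 and picks A3; Echo would get 1.
- Heavy: Delta compares 9, 3, 8, 4, 7 and picks A0; Echo would get 8.
Echo's induced payoffs are 1, 8, so Echo commits to Heavy. Subgame-perfect outcome: (A0, Heavy) with payoffs (9, 8).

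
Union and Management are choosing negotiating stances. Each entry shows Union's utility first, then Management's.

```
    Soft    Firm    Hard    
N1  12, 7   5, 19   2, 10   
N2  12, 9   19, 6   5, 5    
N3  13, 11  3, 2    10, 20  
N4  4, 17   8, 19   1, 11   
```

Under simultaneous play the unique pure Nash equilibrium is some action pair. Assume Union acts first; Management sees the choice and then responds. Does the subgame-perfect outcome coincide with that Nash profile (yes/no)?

Solve by backward induction (Union leads).
- N1: BR = Firm, leader payoff 5.
- N2: BR = Soft, leader payoff 12.
- N3: BR = Hard, leader payoff 10.
- N4: BR = Firm, leader payoff 8.
Union's induced payoffs are 5, 12, 10, 8, so Union commits to N2. Subgame-perfect outcome: (N2, Soft) with payoffs (12, 9).
Under simultaneous play:
Union's best replies: Soft→N3; Firm→N2; Hard→N3.
Management's best replies: N1→Firm; N2→Soft; N3→Hard; N4→Firm.
Only (N3, Hard) has each player best-responding; Nash payoffs (10, 20).
Sequential outcome (N2, Soft) differs from the Nash profile (N3, Hard).

no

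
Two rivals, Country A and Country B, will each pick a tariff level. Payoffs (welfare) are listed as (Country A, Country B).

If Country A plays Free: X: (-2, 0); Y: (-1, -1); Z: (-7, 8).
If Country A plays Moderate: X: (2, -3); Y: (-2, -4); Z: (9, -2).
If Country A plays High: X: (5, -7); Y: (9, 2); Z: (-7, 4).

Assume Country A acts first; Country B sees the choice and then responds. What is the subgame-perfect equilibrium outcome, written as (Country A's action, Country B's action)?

(Moderate, Z)

Backward induction with Country A moving first.
- Free → Country B plays Z (best of 0, -1, 8); Country A gets -7.
- Moderate → Country B plays Z (best of -3, -4, -2); Country A gets 9.
- High → Country B plays Z (best of -7, 2, 4); Country A gets -7.
Maximizing over -7, 9, -7, Country A chooses Moderate. Subgame-perfect outcome: (Moderate, Z) with payoffs (9, -2).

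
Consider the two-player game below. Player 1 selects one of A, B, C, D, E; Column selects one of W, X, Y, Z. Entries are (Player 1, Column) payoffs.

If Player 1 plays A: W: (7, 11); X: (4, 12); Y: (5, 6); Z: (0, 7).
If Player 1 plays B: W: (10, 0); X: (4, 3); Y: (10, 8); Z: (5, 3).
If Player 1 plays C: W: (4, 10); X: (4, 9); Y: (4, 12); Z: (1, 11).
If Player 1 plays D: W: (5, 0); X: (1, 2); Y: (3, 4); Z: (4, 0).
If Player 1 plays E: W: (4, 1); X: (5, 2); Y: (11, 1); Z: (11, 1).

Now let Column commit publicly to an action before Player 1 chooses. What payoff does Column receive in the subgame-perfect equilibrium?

Backward induction with Column moving first.
- W: BR = B, leader payoff 0.
- X: BR = E, leader payoff 2.
- Y: BR = E, leader payoff 1.
- Z: BR = E, leader payoff 1.
Maximizing over 0, 2, 1, 1, Column chooses X. Subgame-perfect outcome: (E, X) with payoffs (5, 2).

2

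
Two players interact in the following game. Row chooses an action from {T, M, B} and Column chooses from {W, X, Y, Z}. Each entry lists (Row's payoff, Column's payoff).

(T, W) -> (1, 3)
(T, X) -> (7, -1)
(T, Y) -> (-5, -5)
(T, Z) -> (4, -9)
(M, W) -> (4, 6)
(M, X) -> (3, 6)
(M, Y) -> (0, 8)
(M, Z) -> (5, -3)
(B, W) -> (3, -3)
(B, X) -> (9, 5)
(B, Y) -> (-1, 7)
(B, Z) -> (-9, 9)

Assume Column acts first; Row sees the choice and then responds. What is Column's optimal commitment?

Solve by backward induction (Column leads).
- W → Row plays M (best of 1, 4, 3); Column gets 6.
- X → Row plays B (best of 7, 3, 9); Column gets 5.
- Y → Row plays M (best of -5, 0, -1); Column gets 8.
- Z → Row plays M (best of 4, 5, -9); Column gets -3.
Column's induced payoffs are 6, 5, 8, -3, so Column commits to Y. Subgame-perfect outcome: (M, Y) with payoffs (0, 8).

Y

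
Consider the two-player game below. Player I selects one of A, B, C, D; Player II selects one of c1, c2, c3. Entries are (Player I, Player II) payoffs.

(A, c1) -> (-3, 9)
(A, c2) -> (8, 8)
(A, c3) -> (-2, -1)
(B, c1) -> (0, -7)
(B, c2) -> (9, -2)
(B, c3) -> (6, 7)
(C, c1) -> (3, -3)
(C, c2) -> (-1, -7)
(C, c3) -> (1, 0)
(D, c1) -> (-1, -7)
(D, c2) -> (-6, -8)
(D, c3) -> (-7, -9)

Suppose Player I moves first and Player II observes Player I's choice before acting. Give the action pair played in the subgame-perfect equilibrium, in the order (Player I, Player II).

(B, c3)

Player II best-responds to each possible Player I move:
- A: BR = c1, leader payoff -3.
- B: BR = c3, leader payoff 6.
- C: BR = c3, leader payoff 1.
- D: BR = c1, leader payoff -1.
Maximizing over -3, 6, 1, -1, Player I chooses B. Subgame-perfect outcome: (B, c3) with payoffs (6, 7).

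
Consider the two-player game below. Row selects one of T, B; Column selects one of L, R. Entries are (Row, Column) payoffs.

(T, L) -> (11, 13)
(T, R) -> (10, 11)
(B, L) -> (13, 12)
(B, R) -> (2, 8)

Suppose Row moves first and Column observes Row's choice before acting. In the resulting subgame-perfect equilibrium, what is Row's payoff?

13

Work backward from Column's decision.
- T: Column compares 13, 11 and picks L; Row would get 11.
- B: Column compares 12, 8 and picks L; Row would get 13.
Among 11, 13, the best is 13 at B. Subgame-perfect outcome: (B, L) with payoffs (13, 12).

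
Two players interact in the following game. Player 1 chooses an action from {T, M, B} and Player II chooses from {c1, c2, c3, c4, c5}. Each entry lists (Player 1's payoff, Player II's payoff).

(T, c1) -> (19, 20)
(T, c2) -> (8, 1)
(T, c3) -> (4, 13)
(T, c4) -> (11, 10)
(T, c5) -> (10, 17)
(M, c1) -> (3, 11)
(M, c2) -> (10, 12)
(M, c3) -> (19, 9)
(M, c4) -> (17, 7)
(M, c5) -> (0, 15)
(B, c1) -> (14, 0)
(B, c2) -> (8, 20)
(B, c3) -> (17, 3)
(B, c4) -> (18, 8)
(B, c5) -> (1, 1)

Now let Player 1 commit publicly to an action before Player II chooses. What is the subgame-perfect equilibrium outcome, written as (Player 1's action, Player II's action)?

(T, c1)

Work backward from Player II's decision.
- T → Player II plays c1 (best of 20, 1, 13, 10, 17); Player 1 gets 19.
- M → Player II plays c5 (best of 11, 12, 9, 7, 15); Player 1 gets 0.
- B → Player II plays c2 (best of 0, 20, 3, 8, 1); Player 1 gets 8.
Player 1's induced payoffs are 19, 0, 8, so Player 1 commits to T. Subgame-perfect outcome: (T, c1) with payoffs (19, 20).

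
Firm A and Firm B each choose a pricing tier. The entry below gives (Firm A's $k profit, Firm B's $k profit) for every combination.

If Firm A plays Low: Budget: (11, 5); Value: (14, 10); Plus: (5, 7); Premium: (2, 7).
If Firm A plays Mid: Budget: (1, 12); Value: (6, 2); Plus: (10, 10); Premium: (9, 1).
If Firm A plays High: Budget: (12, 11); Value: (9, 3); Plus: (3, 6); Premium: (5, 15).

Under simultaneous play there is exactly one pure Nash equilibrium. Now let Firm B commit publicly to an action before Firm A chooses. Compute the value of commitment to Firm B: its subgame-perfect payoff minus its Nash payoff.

Firm A best-responds to each possible Firm B move:
- Budget: BR = High, leader payoff 11.
- Value: BR = Low, leader payoff 10.
- Plus: BR = Mid, leader payoff 10.
- Premium: BR = Mid, leader payoff 1.
Maximizing over 11, 10, 10, 1, Firm B chooses Budget. Subgame-perfect outcome: (High, Budget) with payoffs (12, 11).
Now find the simultaneous Nash equilibrium.
Firm A's best replies: Budget→High; Value→Low; Plus→Mid; Premium→Mid.
Firm B's best replies: Low→Value; Mid→Budget; High→Premium.
The unique mutual best reply is (Low, Value), giving (14, 10).
Firm B's commitment gain: 11 − 10 = 1.

1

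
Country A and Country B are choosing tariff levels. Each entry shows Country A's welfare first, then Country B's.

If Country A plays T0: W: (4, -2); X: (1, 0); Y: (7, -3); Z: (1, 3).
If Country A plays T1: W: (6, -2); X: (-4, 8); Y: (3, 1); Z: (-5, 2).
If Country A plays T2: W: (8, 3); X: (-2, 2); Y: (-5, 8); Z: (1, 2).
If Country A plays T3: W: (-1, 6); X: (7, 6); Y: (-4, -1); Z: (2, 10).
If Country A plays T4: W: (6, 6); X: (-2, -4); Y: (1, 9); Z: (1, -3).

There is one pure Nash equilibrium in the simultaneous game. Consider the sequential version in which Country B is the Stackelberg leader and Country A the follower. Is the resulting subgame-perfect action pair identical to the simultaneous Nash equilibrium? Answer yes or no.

yes

Work backward from Country A's decision.
- W → Country A plays T2 (best of 4, 6, 8, -1, 6); Country B gets 3.
- X → Country A plays T3 (best of 1, -4, -2, 7, -2); Country B gets 6.
- Y → Country A plays T0 (best of 7, 3, -5, -4, 1); Country B gets -3.
- Z → Country A plays T3 (best of 1, -5, 1, 2, 1); Country B gets 10.
Country B's induced payoffs are 3, 6, -3, 10, so Country B commits to Z. Subgame-perfect outcome: (T3, Z) with payoffs (2, 10).
Under simultaneous play:
Country A's best replies: W→T2; X→T3; Y→T0; Z→T3.
Country B's best replies: T0→Z; T1→X; T2→Y; T3→Z; T4→Y.
The unique mutual best reply is (T3, Z), giving (2, 10).
Sequential outcome (T3, Z) coincides with the Nash profile (T3, Z).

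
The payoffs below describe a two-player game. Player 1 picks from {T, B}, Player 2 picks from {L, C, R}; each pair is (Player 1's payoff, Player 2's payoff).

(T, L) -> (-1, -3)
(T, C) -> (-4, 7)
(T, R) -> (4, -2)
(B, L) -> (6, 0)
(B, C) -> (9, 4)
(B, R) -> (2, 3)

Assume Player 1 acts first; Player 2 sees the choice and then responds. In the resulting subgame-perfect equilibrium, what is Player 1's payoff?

Solve by backward induction (Player 1 leads).
- T → Player 2 plays C (best of -3, 7, -2); Player 1 gets -4.
- B → Player 2 plays C (best of 0, 4, 3); Player 1 gets 9.
Maximizing over -4, 9, Player 1 chooses B. Subgame-perfect outcome: (B, C) with payoffs (9, 4).

9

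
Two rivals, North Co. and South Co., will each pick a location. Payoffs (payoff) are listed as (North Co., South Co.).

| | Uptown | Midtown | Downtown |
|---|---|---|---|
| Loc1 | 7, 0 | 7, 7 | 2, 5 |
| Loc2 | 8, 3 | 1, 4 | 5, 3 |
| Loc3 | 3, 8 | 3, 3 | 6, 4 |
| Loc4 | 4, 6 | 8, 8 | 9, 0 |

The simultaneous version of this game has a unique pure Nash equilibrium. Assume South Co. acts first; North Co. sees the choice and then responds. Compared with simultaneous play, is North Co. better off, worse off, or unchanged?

Backward induction with South Co. moving first.
- Uptown → North Co. plays Loc2 (best of 7, 8, 3, 4); South Co. gets 3.
- Midtown → North Co. plays Loc4 (best of 7, 1, 3, 8); South Co. gets 8.
- Downtown → North Co. plays Loc4 (best of 2, 5, 6, 9); South Co. gets 0.
Among 3, 8, 0, the best is 8 at Midtown. Subgame-perfect outcome: (Loc4, Midtown) with payoffs (8, 8).
Under simultaneous play:
North Co.'s best replies: Uptown→Loc2; Midtown→Loc4; Downtown→Loc4.
South Co.'s best replies: Loc1→Midtown; Loc2→Midtown; Loc3→Uptown; Loc4→Midtown.
The unique mutual best reply is (Loc4, Midtown), giving (8, 8).
North Co. earns 8 sequentially versus 8 at the Nash outcome: unchanged.

unchanged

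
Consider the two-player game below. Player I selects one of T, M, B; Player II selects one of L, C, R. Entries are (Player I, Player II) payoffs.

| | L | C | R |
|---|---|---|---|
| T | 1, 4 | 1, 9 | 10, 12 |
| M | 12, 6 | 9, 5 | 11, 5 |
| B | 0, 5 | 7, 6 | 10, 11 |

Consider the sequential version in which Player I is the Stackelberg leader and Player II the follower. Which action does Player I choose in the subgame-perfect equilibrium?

Player II best-responds to each possible Player I move:
- T: Player II compares 4, 9, 12 and picks R; Player I would get 10.
- M: Player II compares 6, 5, 5 and picks L; Player I would get 12.
- B: Player II compares 5, 6, 11 and picks R; Player I would get 10.
Player I's induced payoffs are 10, 12, 10, so Player I commits to M. Subgame-perfect outcome: (M, L) with payoffs (12, 6).

M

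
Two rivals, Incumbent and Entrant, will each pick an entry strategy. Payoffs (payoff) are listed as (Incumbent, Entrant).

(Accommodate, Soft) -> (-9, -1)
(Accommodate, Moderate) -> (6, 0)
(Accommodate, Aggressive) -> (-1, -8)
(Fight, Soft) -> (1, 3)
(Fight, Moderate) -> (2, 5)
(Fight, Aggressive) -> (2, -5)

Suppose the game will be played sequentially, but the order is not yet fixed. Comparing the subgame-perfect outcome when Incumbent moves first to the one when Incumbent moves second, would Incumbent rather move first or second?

If Incumbent leads: Entrant's best replies are Accommodate→Moderate, Fight→Moderate; Incumbent's induced payoffs 6, 2; outcome (Accommodate, Moderate), payoffs (6, 0).
If Entrant leads: Incumbent's best replies are Soft→Fight, Moderate→Accommodate, Aggressive→Fight; Entrant's induced payoffs 3, 0, -5; outcome (Fight, Soft), payoffs (1, 3).
Incumbent gets 6 moving first and 1 moving second, so Incumbent prefers to move first.

first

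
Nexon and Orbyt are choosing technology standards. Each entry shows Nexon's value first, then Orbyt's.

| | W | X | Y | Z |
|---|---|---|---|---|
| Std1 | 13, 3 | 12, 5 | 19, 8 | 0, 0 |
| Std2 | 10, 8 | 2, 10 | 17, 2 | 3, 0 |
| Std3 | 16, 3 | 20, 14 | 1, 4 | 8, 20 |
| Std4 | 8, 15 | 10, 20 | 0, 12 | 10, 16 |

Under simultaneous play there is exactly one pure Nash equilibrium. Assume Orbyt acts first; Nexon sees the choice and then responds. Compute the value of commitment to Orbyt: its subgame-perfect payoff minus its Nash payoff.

8

Nexon best-responds to each possible Orbyt move:
- W: BR = Std3, leader payoff 3.
- X: BR = Std3, leader payoff 14.
- Y: BR = Std1, leader payoff 8.
- Z: BR = Std4, leader payoff 16.
Among 3, 14, 8, 16, the best is 16 at Z. Subgame-perfect outcome: (Std4, Z) with payoffs (10, 16).
For the simultaneous game, intersect best replies.
Nexon's best replies: W→Std3; X→Std3; Y→Std1; Z→Std4.
Orbyt's best replies: Std1→Y; Std2→X; Std3→Z; Std4→X.
Only (Std1, Y) has each player best-responding; Nash payoffs (19, 8).
Orbyt's commitment gain: 16 − 8 = 8.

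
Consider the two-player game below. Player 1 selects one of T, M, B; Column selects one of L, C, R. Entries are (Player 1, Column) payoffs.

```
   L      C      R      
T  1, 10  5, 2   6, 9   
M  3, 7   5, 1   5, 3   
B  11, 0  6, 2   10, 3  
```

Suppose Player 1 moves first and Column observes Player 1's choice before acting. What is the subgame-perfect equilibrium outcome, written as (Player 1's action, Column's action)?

Solve by backward induction (Player 1 leads).
- T: Column compares 10, 2, 9 and picks L; Player 1 would get 1.
- M: Column compares 7, 1, 3 and picks L; Player 1 would get 3.
- B: Column compares 0, 2, 3 and picks R; Player 1 would get 10.
Maximizing over 1, 3, 10, Player 1 chooses B. Subgame-perfect outcome: (B, R) with payoffs (10, 3).

(B, R)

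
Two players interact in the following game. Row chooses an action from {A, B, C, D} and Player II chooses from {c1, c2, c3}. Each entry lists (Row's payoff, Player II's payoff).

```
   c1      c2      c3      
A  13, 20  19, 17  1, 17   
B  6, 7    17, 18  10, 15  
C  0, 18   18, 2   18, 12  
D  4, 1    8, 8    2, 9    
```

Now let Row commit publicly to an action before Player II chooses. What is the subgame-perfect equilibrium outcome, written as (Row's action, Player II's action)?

(B, c2)

Solve by backward induction (Row leads).
- A: BR = c1, leader payoff 13.
- B: BR = c2, leader payoff 17.
- C: BR = c1, leader payoff 0.
- D: BR = c3, leader payoff 2.
Row's induced payoffs are 13, 17, 0, 2, so Row commits to B. Subgame-perfect outcome: (B, c2) with payoffs (17, 18).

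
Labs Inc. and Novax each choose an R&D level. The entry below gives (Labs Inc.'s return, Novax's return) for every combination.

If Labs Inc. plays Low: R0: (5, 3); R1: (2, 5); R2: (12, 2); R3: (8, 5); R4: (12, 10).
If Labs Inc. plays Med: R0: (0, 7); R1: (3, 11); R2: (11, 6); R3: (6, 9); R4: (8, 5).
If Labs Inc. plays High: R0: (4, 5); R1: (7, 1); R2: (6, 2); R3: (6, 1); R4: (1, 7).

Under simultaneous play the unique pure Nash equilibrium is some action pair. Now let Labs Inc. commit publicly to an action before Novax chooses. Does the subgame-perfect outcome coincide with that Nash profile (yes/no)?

yes

Backward induction with Labs Inc. moving first.
- Low: BR = R4, leader payoff 12.
- Med: BR = R1, leader payoff 3.
- High: BR = R4, leader payoff 1.
Among 12, 3, 1, the best is 12 at Low. Subgame-perfect outcome: (Low, R4) with payoffs (12, 10).
Under simultaneous play:
Labs Inc.'s best replies: R0→Low; R1→High; R2→Low; R3→Low; R4→Low.
Novax's best replies: Low→R4; Med→R1; High→R4.
Only (Low, R4) has each player best-responding; Nash payoffs (12, 10).
Sequential outcome (Low, R4) coincides with the Nash profile (Low, R4).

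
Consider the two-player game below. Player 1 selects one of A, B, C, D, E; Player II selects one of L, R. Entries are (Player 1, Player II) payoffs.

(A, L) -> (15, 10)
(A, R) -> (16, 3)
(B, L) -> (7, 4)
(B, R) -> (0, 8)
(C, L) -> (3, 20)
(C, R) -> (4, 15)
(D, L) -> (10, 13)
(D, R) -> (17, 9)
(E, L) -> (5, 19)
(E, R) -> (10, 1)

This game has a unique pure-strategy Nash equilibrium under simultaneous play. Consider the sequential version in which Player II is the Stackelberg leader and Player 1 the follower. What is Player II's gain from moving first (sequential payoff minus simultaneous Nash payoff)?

0

Player 1 best-responds to each possible Player II move:
- L → Player 1 plays A (best of 15, 7, 3, 10, 5); Player II gets 10.
- R → Player 1 plays D (best of 16, 0, 4, 17, 10); Player II gets 9.
Among 10, 9, the best is 10 at L. Subgame-perfect outcome: (A, L) with payoffs (15, 10).
For the simultaneous game, intersect best replies.
Player 1's best replies: L→A; R→D.
Player II's best replies: A→L; B→R; C→L; D→L; E→L.
Only (A, L) has each player best-responding; Nash payoffs (15, 10).
Player II's commitment gain: 10 − 10 = 0.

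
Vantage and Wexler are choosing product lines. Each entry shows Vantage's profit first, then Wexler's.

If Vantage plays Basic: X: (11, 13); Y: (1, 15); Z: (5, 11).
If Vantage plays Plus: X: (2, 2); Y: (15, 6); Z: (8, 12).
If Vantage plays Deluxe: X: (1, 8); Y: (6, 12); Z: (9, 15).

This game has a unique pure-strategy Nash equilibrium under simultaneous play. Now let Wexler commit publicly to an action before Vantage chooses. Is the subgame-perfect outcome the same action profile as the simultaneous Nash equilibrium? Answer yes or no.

Work backward from Vantage's decision.
- X: Vantage compares 11, 2, 1 and picks Basic; Wexler would get 13.
- Y: Vantage compares 1, 15, 6 and picks Plus; Wexler would get 6.
- Z: Vantage compares 5, 8, 9 and picks Deluxe; Wexler would get 15.
Maximizing over 13, 6, 15, Wexler chooses Z. Subgame-perfect outcome: (Deluxe, Z) with payoffs (9, 15).
For the simultaneous game, intersect best replies.
Vantage's best replies: X→Basic; Y→Plus; Z→Deluxe.
Wexler's best replies: Basic→Y; Plus→Z; Deluxe→Z.
Only (Deluxe, Z) has each player best-responding; Nash payoffs (9, 15).
Sequential outcome (Deluxe, Z) coincides with the Nash profile (Deluxe, Z).

yes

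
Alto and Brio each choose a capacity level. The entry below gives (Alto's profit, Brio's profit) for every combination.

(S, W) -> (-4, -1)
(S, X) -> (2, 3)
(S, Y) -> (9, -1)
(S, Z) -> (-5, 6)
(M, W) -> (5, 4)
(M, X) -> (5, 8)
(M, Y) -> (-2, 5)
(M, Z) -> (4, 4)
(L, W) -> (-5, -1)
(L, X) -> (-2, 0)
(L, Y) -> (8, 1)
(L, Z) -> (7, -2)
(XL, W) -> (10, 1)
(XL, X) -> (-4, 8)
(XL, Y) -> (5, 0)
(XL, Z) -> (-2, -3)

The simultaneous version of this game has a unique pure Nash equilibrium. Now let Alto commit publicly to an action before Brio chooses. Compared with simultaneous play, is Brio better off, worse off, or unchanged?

Work backward from Brio's decision.
- S → Brio plays Z (best of -1, 3, -1, 6); Alto gets -5.
- M → Brio plays X (best of 4, 8, 5, 4); Alto gets 5.
- L → Brio plays Y (best of -1, 0, 1, -2); Alto gets 8.
- XL → Brio plays X (best of 1, 8, 0, -3); Alto gets -4.
Maximizing over -5, 5, 8, -4, Alto chooses L. Subgame-perfect outcome: (L, Y) with payoffs (8, 1).
Under simultaneous play:
Alto's best replies: W→XL; X→M; Y→S; Z→L.
Brio's best replies: S→Z; M→X; L→Y; XL→X.
Only (M, X) has each player best-responding; Nash payoffs (5, 8).
Brio earns 1 sequentially versus 8 at the Nash outcome: worse off.

worse off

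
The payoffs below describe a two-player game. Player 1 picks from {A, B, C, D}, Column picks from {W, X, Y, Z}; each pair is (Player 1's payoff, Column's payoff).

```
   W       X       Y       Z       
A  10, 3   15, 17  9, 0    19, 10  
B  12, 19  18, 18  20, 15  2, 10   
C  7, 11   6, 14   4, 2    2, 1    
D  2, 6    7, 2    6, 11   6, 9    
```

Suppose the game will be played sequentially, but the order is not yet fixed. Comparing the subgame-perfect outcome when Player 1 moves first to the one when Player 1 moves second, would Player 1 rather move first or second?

If Player 1 leads: Column's best replies are A→X, B→W, C→X, D→Y; Player 1's induced payoffs 15, 12, 6, 6; outcome (A, X), payoffs (15, 17).
If Column leads: Player 1's best replies are W→B, X→B, Y→B, Z→A; Column's induced payoffs 19, 18, 15, 10; outcome (B, W), payoffs (12, 19).
Player 1 gets 15 moving first and 12 moving second, so Player 1 prefers to move first.

first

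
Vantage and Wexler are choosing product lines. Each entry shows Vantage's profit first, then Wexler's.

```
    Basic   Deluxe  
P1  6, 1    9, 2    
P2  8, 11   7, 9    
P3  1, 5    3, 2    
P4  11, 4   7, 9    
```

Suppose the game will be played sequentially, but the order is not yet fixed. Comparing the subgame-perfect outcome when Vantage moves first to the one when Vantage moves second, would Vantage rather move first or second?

second

If Vantage leads: Wexler's best replies are P1→Deluxe, P2→Basic, P3→Basic, P4→Deluxe; Vantage's induced payoffs 9, 8, 1, 7; outcome (P1, Deluxe), payoffs (9, 2).
If Wexler leads: Vantage's best replies are Basic→P4, Deluxe→P1; Wexler's induced payoffs 4, 2; outcome (P4, Basic), payoffs (11, 4).
Vantage gets 9 moving first and 11 moving second, so Vantage prefers to move second.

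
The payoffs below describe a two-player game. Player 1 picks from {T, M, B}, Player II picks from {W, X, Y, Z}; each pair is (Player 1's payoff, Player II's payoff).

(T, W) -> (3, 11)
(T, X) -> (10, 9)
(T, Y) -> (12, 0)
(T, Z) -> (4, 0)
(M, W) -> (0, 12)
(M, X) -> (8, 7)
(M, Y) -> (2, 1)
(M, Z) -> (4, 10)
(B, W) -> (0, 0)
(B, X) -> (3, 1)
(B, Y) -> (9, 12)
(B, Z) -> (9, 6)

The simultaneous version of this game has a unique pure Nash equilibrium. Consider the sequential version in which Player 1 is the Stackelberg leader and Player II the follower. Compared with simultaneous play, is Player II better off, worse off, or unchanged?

Solve by backward induction (Player 1 leads).
- T: Player II compares 11, 9, 0, 0 and picks W; Player 1 would get 3.
- M: Player II compares 12, 7, 1, 10 and picks W; Player 1 would get 0.
- B: Player II compares 0, 1, 12, 6 and picks Y; Player 1 would get 9.
Among 3, 0, 9, the best is 9 at B. Subgame-perfect outcome: (B, Y) with payoffs (9, 12).
For the simultaneous game, intersect best replies.
Player 1's best replies: W→T; X→T; Y→T; Z→B.
Player II's best replies: T→W; M→W; B→Y.
Only (T, W) has each player best-responding; Nash payoffs (3, 11).
Player II earns 12 sequentially versus 11 at the Nash outcome: better off.

better off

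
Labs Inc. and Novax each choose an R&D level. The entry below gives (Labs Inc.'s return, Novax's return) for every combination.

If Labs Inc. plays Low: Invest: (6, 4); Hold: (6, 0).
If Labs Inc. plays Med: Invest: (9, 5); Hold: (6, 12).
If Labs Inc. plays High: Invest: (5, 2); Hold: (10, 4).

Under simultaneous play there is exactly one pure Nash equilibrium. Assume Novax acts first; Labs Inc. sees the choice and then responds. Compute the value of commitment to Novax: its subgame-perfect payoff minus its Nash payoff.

Backward induction with Novax moving first.
- Invest: BR = Med, leader payoff 5.
- Hold: BR = High, leader payoff 4.
Maximizing over 5, 4, Novax chooses Invest. Subgame-perfect outcome: (Med, Invest) with payoffs (9, 5).
Now find the simultaneous Nash equilibrium.
Labs Inc.'s best replies: Invest→Med; Hold→High.
Novax's best replies: Low→Invest; Med→Hold; High→Hold.
Only (High, Hold) has each player best-responding; Nash payoffs (10, 4).
Novax's commitment gain: 5 − 4 = 1.

1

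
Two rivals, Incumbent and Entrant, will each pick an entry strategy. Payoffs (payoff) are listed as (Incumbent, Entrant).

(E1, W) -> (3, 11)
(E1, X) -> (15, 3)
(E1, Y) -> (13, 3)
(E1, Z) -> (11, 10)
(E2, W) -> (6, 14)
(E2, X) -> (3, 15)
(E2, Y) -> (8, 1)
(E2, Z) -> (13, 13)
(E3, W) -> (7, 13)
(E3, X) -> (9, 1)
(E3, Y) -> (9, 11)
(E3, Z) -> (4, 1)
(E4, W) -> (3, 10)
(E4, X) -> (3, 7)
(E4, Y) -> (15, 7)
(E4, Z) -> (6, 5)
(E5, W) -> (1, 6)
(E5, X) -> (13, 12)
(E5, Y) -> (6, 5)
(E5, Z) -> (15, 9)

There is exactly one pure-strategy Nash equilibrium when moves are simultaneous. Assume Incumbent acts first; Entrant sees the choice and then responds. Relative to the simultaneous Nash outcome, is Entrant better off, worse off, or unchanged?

worse off

Solve by backward induction (Incumbent leads).
- E1: Entrant compares 11, 3, 3, 10 and picks W; Incumbent would get 3.
- E2: Entrant compares 14, 15, 1, 13 and picks X; Incumbent would get 3.
- E3: Entrant compares 13, 1, 11, 1 and picks W; Incumbent would get 7.
- E4: Entrant compares 10, 7, 7, 5 and picks W; Incumbent would get 3.
- E5: Entrant compares 6, 12, 5, 9 and picks X; Incumbent would get 13.
Maximizing over 3, 3, 7, 3, 13, Incumbent chooses E5. Subgame-perfect outcome: (E5, X) with payoffs (13, 12).
Now find the simultaneous Nash equilibrium.
Incumbent's best replies: W→E3; X→E1; Y→E4; Z→E5.
Entrant's best replies: E1→W; E2→X; E3→W; E4→W; E5→X.
The unique mutual best reply is (E3, W), giving (7, 13).
Entrant earns 12 sequentially versus 13 at the Nash outcome: worse off.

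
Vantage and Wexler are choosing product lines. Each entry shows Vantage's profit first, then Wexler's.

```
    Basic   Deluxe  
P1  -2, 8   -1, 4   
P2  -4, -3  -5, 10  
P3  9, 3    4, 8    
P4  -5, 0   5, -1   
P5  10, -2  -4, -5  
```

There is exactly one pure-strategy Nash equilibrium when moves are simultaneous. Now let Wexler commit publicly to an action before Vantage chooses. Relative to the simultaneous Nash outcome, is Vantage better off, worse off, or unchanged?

Work backward from Vantage's decision.
- Basic: BR = P5, leader payoff -2.
- Deluxe: BR = P4, leader payoff -1.
Wexler's induced payoffs are -2, -1, so Wexler commits to Deluxe. Subgame-perfect outcome: (P4, Deluxe) with payoffs (5, -1).
Now find the simultaneous Nash equilibrium.
Vantage's best replies: Basic→P5; Deluxe→P4.
Wexler's best replies: P1→Basic; P2→Deluxe; P3→Deluxe; P4→Basic; P5→Basic.
Only (P5, Basic) has each player best-responding; Nash payoffs (10, -2).
Vantage earns 5 sequentially versus 10 at the Nash outcome: worse off.

worse off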